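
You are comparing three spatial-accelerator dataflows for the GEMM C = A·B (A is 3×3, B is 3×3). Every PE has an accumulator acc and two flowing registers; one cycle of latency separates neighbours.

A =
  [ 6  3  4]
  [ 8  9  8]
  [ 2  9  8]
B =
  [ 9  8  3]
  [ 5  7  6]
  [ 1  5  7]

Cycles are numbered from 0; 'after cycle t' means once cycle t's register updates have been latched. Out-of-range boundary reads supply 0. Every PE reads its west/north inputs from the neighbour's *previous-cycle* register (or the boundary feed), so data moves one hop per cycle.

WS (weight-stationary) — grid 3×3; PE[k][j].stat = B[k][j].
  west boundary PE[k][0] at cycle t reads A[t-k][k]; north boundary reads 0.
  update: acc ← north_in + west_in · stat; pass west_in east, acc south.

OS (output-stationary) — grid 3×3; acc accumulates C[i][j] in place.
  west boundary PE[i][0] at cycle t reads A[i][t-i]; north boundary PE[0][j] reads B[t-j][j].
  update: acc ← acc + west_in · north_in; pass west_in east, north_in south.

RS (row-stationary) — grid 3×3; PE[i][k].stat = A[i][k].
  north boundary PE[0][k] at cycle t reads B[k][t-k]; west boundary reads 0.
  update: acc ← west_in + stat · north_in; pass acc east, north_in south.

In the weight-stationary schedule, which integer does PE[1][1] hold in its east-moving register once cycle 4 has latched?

WS on a 3×3 grid — tracing PE[1][1] and its feeders:
  after 0 — PE[0][1] acc=0, pass-E 0, pass-S 0
  after 0 — PE[1][0] acc=0, pass-E 0, pass-S 0
  after 0 — PE[1][1] acc=0, pass-E 0, pass-S 0
  after 1 — PE[0][1] acc=48, pass-E 6, pass-S 48
  after 1 — PE[1][0] acc=69, pass-E 3, pass-S 69
  after 1 — PE[1][1] acc=0, pass-E 0, pass-S 0
  after 2 — PE[0][1] acc=64, pass-E 8, pass-S 64
  after 2 — PE[1][0] acc=117, pass-E 9, pass-S 117
  after 2 — PE[1][1] acc=69, pass-E 3, pass-S 69
  after 3 — PE[0][1] acc=16, pass-E 2, pass-S 16
  after 3 — PE[1][0] acc=63, pass-E 9, pass-S 63
  after 3 — PE[1][1] acc=127, pass-E 9, pass-S 127
  after 4 — PE[0][1] acc=0, pass-E 0, pass-S 0
  after 4 — PE[1][0] acc=0, pass-E 0, pass-S 0
  after 4 — PE[1][1] acc=79, pass-E 9, pass-S 79

register = 9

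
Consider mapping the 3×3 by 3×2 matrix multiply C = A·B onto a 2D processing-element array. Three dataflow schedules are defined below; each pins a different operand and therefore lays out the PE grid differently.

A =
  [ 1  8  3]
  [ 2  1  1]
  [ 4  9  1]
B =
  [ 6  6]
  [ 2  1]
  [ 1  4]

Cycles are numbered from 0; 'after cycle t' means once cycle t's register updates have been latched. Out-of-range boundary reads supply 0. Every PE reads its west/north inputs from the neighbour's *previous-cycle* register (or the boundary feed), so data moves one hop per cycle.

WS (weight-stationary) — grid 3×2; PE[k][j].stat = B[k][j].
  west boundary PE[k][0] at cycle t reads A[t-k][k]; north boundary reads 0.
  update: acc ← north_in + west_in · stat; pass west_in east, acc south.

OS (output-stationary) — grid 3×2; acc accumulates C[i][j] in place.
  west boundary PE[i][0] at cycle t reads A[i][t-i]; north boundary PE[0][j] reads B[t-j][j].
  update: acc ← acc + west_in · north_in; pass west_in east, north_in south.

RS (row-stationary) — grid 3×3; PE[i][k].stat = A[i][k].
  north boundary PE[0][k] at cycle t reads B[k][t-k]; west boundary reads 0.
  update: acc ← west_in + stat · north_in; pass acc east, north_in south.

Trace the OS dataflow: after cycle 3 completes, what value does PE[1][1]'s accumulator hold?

OS on a 3×2 grid — tracing PE[1][1] and its feeders:
  t=0 PE[0][1]: acc=0 h=0 v=0
  t=0 PE[1][0]: acc=0 h=0 v=0
  t=0 PE[1][1]: acc=0 h=0 v=0
  t=1 PE[0][1]: acc=6 h=1 v=6
  t=1 PE[1][0]: acc=12 h=2 v=6
  t=1 PE[1][1]: acc=0 h=0 v=0
  t=2 PE[0][1]: acc=14 h=8 v=1
  t=2 PE[1][0]: acc=14 h=1 v=2
  t=2 PE[1][1]: acc=12 h=2 v=6
  t=3 PE[0][1]: acc=26 h=3 v=4
  t=3 PE[1][0]: acc=15 h=1 v=1
  t=3 PE[1][1]: acc=13 h=1 v=1

PE[1][1].acc = 13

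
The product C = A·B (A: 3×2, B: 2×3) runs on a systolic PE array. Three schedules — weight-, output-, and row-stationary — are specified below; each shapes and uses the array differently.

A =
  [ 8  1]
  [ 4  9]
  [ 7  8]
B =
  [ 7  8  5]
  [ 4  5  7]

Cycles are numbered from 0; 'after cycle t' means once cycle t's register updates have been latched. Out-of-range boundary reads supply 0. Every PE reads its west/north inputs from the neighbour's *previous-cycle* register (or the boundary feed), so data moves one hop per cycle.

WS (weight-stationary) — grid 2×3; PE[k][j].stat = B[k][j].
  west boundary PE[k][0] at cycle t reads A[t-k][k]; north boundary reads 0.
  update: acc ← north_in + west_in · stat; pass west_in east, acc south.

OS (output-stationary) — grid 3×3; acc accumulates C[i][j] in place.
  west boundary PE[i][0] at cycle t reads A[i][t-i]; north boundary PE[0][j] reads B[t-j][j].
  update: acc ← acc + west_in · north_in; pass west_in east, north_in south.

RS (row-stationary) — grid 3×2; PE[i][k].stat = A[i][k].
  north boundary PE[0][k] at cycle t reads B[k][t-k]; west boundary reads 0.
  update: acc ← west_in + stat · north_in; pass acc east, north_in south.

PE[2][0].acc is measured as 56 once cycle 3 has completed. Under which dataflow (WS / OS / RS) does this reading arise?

dataflow = RS

WS: PE[2][0] is outside its 2×3 grid.
OS (3×3 grid), PE[2][0]:
  0: (2,0).acc=0  regs=<0,0>
  1: (2,0).acc=0  regs=<0,0>
  2: (2,0).acc=49  regs=<7,7>
  3: (2,0).acc=81  regs=<8,4>
RS (3×2 grid), PE[2][0]:
  0: (2,0).acc=0  regs=<0,0>
  1: (2,0).acc=0  regs=<0,0>
  2: (2,0).acc=49  regs=<49,7>
  3: (2,0).acc=56  regs=<56,8>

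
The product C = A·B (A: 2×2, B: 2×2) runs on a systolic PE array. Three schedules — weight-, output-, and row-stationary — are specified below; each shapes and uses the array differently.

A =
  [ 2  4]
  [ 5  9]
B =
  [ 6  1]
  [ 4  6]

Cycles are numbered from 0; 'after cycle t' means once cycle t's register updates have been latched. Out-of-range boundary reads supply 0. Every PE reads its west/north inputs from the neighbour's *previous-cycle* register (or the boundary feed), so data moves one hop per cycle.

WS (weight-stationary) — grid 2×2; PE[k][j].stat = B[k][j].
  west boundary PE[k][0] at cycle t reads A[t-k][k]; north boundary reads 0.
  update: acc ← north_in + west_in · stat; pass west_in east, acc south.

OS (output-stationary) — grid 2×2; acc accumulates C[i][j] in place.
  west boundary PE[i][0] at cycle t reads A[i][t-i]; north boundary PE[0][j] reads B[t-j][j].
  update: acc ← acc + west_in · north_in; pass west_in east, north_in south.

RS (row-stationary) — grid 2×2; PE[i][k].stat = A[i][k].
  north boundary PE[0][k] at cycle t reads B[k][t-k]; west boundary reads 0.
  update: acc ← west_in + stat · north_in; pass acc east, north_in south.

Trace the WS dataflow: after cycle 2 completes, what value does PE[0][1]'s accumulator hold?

Tracing WS — 2×2 array, target PE[0][1]:
  after 0 — PE[0][0] acc=12, pass-E 2, pass-S 12
  after 0 — PE[0][1] acc=0, pass-E 0, pass-S 0
  after 1 — PE[0][0] acc=30, pass-E 5, pass-S 30
  after 1 — PE[0][1] acc=2, pass-E 2, pass-S 2
  after 2 — PE[0][0] acc=0, pass-E 0, pass-S 0
  after 2 — PE[0][1] acc=5, pass-E 5, pass-S 5

PE[0][1].acc = 5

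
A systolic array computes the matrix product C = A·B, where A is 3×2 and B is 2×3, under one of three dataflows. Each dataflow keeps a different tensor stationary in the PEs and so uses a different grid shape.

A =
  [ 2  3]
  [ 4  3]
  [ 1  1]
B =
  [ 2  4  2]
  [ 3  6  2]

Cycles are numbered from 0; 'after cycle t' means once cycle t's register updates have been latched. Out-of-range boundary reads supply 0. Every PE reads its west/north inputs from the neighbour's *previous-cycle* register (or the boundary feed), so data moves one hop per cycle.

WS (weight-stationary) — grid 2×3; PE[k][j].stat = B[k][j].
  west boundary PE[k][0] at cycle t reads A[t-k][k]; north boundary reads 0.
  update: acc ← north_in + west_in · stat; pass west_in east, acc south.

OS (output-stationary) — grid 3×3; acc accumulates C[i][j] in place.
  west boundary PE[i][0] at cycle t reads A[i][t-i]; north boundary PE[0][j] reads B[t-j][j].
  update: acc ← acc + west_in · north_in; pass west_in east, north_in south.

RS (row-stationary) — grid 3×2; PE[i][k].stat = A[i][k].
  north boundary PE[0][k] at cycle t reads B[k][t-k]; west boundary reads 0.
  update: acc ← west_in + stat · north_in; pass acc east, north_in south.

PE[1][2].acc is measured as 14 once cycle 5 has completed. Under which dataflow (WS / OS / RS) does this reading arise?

dataflow = OS

WS (2×3 grid), PE[1][2]:
  t=0 PE[1][2]: acc=0 h=0 v=0
  t=1 PE[1][2]: acc=0 h=0 v=0
  t=2 PE[1][2]: acc=0 h=0 v=0
  t=3 PE[1][2]: acc=10 h=3 v=10
  t=4 PE[1][2]: acc=14 h=3 v=14
  t=5 PE[1][2]: acc=4 h=1 v=4
OS (3×3 grid), PE[1][2]:
  t=0 PE[1][2]: acc=0 h=0 v=0
  t=1 PE[1][2]: acc=0 h=0 v=0
  t=2 PE[1][2]: acc=0 h=0 v=0
  t=3 PE[1][2]: acc=8 h=4 v=2
  t=4 PE[1][2]: acc=14 h=3 v=2
  t=5 PE[1][2]: acc=14 h=0 v=0
RS (3×2): PE[1][2] does not exist.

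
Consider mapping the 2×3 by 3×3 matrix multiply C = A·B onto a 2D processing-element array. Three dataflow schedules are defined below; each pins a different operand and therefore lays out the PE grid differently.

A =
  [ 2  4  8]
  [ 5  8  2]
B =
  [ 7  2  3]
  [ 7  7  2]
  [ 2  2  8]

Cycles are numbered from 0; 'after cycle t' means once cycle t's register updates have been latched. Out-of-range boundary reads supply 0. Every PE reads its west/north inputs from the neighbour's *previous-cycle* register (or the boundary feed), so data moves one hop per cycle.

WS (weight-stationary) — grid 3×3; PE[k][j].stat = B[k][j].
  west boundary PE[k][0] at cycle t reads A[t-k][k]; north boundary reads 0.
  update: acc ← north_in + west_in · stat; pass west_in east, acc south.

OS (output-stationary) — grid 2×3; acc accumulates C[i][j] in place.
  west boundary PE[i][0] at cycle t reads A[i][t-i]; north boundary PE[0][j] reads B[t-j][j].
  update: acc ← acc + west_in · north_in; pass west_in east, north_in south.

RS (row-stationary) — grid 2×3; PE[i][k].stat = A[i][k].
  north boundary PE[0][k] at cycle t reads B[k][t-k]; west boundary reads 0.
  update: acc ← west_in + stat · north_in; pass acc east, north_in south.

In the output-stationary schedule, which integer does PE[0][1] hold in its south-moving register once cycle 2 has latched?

OS (2×3). Following PE[0][1] plus its west/north inputs:
  @0  [0,0]  acc 14  |  →2  ↓7
  @0  [0,1]  acc 0  |  →0  ↓0
  @1  [0,0]  acc 42  |  →4  ↓7
  @1  [0,1]  acc 4  |  →2  ↓2
  @2  [0,0]  acc 58  |  →8  ↓2
  @2  [0,1]  acc 32  |  →4  ↓7

register = 7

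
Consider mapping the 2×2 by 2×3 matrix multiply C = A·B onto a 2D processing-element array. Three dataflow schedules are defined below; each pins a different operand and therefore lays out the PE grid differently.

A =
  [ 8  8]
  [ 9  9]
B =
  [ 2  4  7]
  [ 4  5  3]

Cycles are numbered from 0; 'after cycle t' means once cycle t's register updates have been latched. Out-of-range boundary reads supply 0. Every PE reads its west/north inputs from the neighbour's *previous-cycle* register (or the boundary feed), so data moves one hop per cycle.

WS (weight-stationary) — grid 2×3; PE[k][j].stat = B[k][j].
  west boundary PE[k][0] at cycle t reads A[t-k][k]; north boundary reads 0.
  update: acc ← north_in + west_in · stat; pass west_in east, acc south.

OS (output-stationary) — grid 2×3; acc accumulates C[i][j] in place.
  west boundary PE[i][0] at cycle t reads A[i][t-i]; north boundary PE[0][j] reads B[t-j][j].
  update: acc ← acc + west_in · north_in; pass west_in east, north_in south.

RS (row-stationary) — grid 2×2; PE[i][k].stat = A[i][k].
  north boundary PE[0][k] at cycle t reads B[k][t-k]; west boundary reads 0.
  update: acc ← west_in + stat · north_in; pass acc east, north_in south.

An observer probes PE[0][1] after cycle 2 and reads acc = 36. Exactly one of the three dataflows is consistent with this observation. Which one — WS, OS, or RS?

dataflow = WS

Under WS (2×3), PE[0][1]:
  t=0 PE[0][1]: acc=0 h=0 v=0
  t=1 PE[0][1]: acc=32 h=8 v=32
  t=2 PE[0][1]: acc=36 h=9 v=36
Under OS (2×3), PE[0][1]:
  t=0 PE[0][1]: acc=0 h=0 v=0
  t=1 PE[0][1]: acc=32 h=8 v=4
  t=2 PE[0][1]: acc=72 h=8 v=5
Under RS (2×2), PE[0][1]:
  t=0 PE[0][1]: acc=0 h=0 v=0
  t=1 PE[0][1]: acc=48 h=48 v=4
  t=2 PE[0][1]: acc=72 h=72 v=5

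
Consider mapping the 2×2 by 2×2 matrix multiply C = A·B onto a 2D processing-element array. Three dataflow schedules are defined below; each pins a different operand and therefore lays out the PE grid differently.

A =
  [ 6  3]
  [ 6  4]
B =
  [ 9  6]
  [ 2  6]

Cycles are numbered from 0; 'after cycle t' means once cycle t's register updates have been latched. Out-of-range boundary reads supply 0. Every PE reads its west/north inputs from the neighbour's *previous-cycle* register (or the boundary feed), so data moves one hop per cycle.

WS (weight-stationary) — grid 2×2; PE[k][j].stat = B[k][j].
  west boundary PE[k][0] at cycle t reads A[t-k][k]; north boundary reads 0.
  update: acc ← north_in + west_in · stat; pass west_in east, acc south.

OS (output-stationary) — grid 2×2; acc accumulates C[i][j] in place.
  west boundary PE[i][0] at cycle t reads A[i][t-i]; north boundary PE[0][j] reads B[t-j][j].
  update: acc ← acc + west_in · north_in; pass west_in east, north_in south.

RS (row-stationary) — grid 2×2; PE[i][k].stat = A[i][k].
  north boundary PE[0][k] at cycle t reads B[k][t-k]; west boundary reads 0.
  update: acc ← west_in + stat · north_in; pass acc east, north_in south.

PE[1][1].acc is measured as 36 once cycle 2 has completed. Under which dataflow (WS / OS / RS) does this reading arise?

dataflow = OS

WS (2×2 grid), PE[1][1]:
  0: (1,1).acc=0  regs=<0,0>
  1: (1,1).acc=0  regs=<0,0>
  2: (1,1).acc=54  regs=<3,54>
OS (2×2 grid), PE[1][1]:
  0: (1,1).acc=0  regs=<0,0>
  1: (1,1).acc=0  regs=<0,0>
  2: (1,1).acc=36  regs=<6,6>
RS (2×2 grid), PE[1][1]:
  0: (1,1).acc=0  regs=<0,0>
  1: (1,1).acc=0  regs=<0,0>
  2: (1,1).acc=62  regs=<62,2>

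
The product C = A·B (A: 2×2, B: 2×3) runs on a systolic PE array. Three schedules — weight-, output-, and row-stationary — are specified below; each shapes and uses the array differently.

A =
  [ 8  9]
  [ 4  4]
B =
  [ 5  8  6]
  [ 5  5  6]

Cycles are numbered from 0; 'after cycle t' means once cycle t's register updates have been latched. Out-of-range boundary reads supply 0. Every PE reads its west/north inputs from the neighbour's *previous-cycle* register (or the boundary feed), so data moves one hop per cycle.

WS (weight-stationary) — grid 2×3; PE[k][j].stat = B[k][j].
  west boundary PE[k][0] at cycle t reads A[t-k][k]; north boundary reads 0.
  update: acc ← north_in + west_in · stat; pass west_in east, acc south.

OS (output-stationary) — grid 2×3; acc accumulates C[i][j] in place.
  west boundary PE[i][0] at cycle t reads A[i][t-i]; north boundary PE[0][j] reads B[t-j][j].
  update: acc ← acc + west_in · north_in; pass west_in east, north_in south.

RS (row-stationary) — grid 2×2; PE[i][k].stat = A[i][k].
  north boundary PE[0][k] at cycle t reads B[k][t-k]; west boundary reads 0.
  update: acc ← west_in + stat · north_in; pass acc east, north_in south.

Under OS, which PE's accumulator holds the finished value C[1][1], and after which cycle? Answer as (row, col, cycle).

OS: C[1][1] accumulates in PE[1][1]:
  c0 r1c1: 0 / 0 / 0
  c1 r1c1: 0 / 0 / 0
  c2 r1c1: 32 / 4 / 8
  c3 r1c1: 52 / 4 / 5

(row, col, cycle) = (1, 1, 3)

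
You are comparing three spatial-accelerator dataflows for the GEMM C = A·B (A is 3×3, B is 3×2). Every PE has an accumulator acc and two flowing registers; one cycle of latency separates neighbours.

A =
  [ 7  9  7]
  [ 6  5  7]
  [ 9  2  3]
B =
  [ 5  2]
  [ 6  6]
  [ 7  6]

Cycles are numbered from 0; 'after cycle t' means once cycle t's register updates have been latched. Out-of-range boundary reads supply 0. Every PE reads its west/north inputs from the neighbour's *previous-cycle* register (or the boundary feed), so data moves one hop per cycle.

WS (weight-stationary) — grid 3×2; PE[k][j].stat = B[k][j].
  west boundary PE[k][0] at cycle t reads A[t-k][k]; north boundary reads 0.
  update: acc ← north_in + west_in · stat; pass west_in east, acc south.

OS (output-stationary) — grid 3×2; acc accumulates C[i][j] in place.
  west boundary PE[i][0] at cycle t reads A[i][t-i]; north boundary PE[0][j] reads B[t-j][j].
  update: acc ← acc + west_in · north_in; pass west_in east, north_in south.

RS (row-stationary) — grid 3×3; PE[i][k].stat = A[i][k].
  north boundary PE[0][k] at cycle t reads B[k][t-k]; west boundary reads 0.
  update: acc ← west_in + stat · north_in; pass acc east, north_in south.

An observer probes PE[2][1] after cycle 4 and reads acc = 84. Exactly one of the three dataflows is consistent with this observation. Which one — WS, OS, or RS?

dataflow = WS

WS (3×2 grid), PE[2][1]:
  0: (2,1).acc=0  regs=<0,0>
  1: (2,1).acc=0  regs=<0,0>
  2: (2,1).acc=0  regs=<0,0>
  3: (2,1).acc=110  regs=<7,110>
  4: (2,1).acc=84  regs=<7,84>
OS (3×2 grid), PE[2][1]:
  0: (2,1).acc=0  regs=<0,0>
  1: (2,1).acc=0  regs=<0,0>
  2: (2,1).acc=0  regs=<0,0>
  3: (2,1).acc=18  regs=<9,2>
  4: (2,1).acc=30  regs=<2,6>
RS (3×3 grid), PE[2][1]:
  0: (2,1).acc=0  regs=<0,0>
  1: (2,1).acc=0  regs=<0,0>
  2: (2,1).acc=0  regs=<0,0>
  3: (2,1).acc=57  regs=<57,6>
  4: (2,1).acc=30  regs=<30,6>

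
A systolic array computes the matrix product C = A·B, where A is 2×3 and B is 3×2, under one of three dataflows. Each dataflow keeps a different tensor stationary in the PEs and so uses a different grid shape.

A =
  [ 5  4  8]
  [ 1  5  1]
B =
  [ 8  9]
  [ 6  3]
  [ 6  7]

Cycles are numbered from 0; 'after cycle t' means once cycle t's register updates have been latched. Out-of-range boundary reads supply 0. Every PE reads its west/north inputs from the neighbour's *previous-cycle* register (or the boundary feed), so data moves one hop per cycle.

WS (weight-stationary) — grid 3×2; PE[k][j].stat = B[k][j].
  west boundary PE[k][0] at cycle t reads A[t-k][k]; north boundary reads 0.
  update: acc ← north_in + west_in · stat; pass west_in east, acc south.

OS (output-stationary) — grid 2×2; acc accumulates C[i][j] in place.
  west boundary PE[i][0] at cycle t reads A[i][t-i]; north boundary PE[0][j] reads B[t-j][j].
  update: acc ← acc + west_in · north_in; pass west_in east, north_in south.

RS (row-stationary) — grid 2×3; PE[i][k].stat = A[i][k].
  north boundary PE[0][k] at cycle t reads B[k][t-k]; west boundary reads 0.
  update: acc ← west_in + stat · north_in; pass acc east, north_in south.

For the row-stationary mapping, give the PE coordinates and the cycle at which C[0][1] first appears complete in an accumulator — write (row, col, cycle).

RS — PE[0][2] is where C[0][1] collects:
  0: (0,2).acc=0  regs=<0,0>
  1: (0,2).acc=0  regs=<0,0>
  2: (0,2).acc=112  regs=<112,6>
  3: (0,2).acc=113  regs=<113,7>

(row, col, cycle) = (0, 2, 3)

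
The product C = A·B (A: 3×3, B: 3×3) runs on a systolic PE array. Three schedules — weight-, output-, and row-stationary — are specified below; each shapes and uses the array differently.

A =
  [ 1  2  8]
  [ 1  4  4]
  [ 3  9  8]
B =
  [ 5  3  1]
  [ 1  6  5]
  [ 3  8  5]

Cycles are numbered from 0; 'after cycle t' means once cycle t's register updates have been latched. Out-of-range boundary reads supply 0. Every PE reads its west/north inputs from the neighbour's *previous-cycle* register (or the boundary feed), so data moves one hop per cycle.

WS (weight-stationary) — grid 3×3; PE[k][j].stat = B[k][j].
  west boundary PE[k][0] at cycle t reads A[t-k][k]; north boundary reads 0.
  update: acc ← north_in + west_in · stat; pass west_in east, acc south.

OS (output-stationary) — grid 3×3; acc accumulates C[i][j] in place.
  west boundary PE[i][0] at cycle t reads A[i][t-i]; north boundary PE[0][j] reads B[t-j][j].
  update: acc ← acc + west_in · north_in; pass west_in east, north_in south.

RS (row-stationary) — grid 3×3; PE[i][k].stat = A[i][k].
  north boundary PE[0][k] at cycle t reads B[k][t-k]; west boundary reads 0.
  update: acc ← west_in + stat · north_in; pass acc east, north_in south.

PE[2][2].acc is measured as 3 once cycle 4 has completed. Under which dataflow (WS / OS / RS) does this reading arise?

— WS: 3×3; PE[2][2] trace:
  after 0 — PE[2][2] acc=0, pass-E 0, pass-S 0
  after 1 — PE[2][2] acc=0, pass-E 0, pass-S 0
  after 2 — PE[2][2] acc=0, pass-E 0, pass-S 0
  after 3 — PE[2][2] acc=0, pass-E 0, pass-S 0
  after 4 — PE[2][2] acc=51, pass-E 8, pass-S 51
— OS: 3×3; PE[2][2] trace:
  after 0 — PE[2][2] acc=0, pass-E 0, pass-S 0
  after 1 — PE[2][2] acc=0, pass-E 0, pass-S 0
  after 2 — PE[2][2] acc=0, pass-E 0, pass-S 0
  after 3 — PE[2][2] acc=0, pass-E 0, pass-S 0
  after 4 — PE[2][2] acc=3, pass-E 3, pass-S 1
— RS: 3×3; PE[2][2] trace:
  after 0 — PE[2][2] acc=0, pass-E 0, pass-S 0
  after 1 — PE[2][2] acc=0, pass-E 0, pass-S 0
  after 2 — PE[2][2] acc=0, pass-E 0, pass-S 0
  after 3 — PE[2][2] acc=0, pass-E 0, pass-S 0
  after 4 — PE[2][2] acc=48, pass-E 48, pass-S 3

dataflow = OS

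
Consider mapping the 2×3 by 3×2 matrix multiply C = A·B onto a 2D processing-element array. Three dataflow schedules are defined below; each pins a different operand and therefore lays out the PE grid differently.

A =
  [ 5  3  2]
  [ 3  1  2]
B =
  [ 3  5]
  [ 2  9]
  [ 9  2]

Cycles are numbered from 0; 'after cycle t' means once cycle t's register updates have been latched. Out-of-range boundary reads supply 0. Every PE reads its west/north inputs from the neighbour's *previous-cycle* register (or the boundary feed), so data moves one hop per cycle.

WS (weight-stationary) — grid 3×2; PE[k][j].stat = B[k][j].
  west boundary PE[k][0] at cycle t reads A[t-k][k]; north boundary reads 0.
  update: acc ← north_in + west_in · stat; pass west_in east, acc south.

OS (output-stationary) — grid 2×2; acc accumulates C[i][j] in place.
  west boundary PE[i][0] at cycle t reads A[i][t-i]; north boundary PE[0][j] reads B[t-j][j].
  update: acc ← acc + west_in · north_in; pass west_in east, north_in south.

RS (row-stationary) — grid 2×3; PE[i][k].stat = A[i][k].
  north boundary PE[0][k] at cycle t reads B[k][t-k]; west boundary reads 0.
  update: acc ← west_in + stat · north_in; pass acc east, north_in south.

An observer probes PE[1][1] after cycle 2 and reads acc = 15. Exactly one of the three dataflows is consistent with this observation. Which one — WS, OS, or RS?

Under WS (3×2), PE[1][1]:
  cycle 0: PE[1][1] → acc 0, east 0, south 0
  cycle 1: PE[1][1] → acc 0, east 0, south 0
  cycle 2: PE[1][1] → acc 52, east 3, south 52
Under OS (2×2), PE[1][1]:
  cycle 0: PE[1][1] → acc 0, east 0, south 0
  cycle 1: PE[1][1] → acc 0, east 0, south 0
  cycle 2: PE[1][1] → acc 15, east 3, south 5
Under RS (2×3), PE[1][1]:
  cycle 0: PE[1][1] → acc 0, east 0, south 0
  cycle 1: PE[1][1] → acc 0, east 0, south 0
  cycle 2: PE[1][1] → acc 11, east 11, south 2

dataflow = OS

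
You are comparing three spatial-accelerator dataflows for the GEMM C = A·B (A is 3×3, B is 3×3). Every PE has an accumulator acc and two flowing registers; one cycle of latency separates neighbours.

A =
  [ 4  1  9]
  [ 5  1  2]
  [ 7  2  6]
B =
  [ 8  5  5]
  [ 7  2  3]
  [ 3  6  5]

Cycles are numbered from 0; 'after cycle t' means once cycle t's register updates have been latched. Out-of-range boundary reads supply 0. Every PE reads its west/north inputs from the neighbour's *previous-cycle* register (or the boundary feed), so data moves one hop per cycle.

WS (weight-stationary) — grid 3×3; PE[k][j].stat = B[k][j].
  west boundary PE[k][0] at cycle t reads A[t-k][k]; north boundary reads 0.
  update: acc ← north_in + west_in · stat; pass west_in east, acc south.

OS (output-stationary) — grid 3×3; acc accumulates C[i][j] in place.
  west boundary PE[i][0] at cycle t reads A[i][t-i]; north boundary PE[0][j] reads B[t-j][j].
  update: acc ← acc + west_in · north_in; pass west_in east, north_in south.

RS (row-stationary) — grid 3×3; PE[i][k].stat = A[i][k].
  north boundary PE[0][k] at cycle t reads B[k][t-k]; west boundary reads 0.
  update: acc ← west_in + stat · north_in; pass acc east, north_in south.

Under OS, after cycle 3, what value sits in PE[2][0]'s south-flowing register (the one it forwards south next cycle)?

register = 7

OS 3×3: PE[2][0] cycle-by-cycle (with neighbour feeds):
  [0] (1,0) acc=0 (h:0 v:0)
  [0] (2,0) acc=0 (h:0 v:0)
  [1] (1,0) acc=40 (h:5 v:8)
  [1] (2,0) acc=0 (h:0 v:0)
  [2] (1,0) acc=47 (h:1 v:7)
  [2] (2,0) acc=56 (h:7 v:8)
  [3] (1,0) acc=53 (h:2 v:3)
  [3] (2,0) acc=70 (h:2 v:7)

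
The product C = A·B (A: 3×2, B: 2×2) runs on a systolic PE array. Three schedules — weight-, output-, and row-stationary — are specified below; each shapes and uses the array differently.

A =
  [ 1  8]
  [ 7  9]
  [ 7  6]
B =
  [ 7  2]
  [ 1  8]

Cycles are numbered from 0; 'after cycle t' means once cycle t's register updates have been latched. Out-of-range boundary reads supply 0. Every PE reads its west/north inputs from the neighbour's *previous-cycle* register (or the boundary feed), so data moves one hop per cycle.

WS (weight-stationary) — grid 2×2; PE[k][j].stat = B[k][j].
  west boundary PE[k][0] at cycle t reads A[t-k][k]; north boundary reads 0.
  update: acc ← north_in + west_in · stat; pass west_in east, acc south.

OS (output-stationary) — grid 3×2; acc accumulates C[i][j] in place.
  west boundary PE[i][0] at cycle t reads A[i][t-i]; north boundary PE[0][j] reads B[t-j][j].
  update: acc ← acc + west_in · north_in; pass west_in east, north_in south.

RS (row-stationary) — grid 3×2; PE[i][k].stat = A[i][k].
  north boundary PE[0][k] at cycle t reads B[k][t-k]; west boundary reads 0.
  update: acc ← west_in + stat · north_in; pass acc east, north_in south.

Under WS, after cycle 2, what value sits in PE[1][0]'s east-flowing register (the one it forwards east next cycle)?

WS (2×2). Following PE[1][0] plus its west/north inputs:
  @0  [0,0]  acc 7  |  →1  ↓7
  @0  [1,0]  acc 0  |  →0  ↓0
  @1  [0,0]  acc 49  |  →7  ↓49
  @1  [1,0]  acc 15  |  →8  ↓15
  @2  [0,0]  acc 49  |  →7  ↓49
  @2  [1,0]  acc 58  |  →9  ↓58

register = 9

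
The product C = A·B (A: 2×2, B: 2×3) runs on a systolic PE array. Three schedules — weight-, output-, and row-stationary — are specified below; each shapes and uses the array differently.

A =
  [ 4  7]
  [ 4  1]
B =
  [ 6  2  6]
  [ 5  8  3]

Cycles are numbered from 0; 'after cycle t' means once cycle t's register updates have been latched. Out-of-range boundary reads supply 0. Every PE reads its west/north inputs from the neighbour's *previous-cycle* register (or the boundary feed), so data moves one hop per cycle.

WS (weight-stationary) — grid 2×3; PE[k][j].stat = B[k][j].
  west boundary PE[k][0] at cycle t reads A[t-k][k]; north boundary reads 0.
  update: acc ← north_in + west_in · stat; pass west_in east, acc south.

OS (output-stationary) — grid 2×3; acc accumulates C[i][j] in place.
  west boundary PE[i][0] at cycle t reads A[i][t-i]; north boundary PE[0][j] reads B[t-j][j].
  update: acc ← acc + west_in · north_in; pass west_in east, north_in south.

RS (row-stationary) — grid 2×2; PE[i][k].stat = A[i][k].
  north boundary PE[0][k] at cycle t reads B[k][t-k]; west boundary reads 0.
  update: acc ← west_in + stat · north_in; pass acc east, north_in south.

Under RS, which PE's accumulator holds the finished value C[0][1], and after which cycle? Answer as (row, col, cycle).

Under RS, C[0][1] lands at PE[0][1]:
  0: (0,1).acc=0  regs=<0,0>
  1: (0,1).acc=59  regs=<59,5>
  2: (0,1).acc=64  regs=<64,8>

(row, col, cycle) = (0, 1, 2)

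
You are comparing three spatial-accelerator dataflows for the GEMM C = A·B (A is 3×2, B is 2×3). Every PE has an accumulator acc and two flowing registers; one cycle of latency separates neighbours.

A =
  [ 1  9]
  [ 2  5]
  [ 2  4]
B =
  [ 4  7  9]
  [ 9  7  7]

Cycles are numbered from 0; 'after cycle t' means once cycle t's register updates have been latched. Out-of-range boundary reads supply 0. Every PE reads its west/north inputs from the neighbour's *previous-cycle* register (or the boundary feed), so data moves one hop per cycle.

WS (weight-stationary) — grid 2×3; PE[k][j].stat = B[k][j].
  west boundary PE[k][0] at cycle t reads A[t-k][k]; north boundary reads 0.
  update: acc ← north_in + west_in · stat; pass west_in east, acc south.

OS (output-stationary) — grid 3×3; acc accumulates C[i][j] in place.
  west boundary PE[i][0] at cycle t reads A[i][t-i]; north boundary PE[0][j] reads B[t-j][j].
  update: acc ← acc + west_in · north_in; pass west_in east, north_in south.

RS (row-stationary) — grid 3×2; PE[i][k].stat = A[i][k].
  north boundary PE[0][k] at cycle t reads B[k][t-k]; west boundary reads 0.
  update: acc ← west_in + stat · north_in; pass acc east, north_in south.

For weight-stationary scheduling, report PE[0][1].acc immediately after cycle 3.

PE[0][1].acc = 14

WS 2×3: PE[0][1] cycle-by-cycle (with neighbour feeds):
  0: (0,0).acc=4  regs=<1,4>
  0: (0,1).acc=0  regs=<0,0>
  1: (0,0).acc=8  regs=<2,8>
  1: (0,1).acc=7  regs=<1,7>
  2: (0,0).acc=8  regs=<2,8>
  2: (0,1).acc=14  regs=<2,14>
  3: (0,0).acc=0  regs=<0,0>
  3: (0,1).acc=14  regs=<2,14>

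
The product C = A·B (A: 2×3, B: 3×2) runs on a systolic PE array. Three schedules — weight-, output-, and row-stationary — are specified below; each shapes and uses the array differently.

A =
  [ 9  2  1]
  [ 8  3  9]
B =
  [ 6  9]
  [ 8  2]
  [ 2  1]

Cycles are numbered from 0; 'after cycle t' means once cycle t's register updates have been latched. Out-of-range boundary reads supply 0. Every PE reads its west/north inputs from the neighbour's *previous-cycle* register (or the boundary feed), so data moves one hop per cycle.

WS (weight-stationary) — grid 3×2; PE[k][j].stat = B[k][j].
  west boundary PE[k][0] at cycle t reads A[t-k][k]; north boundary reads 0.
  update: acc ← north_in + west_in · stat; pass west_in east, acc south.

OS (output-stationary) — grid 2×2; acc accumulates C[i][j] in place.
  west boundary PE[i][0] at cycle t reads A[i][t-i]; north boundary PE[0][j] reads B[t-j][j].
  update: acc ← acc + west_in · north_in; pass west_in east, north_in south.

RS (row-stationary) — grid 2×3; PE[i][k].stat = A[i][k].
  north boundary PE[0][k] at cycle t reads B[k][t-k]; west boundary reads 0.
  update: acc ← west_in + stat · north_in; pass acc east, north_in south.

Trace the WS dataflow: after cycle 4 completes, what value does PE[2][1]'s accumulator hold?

PE[2][1].acc = 87

Tracing WS — 3×2 array, target PE[2][1]:
  @0  [1,1]  acc 0  |  →0  ↓0
  @0  [2,0]  acc 0  |  →0  ↓0
  @0  [2,1]  acc 0  |  →0  ↓0
  @1  [1,1]  acc 0  |  →0  ↓0
  @1  [2,0]  acc 0  |  →0  ↓0
  @1  [2,1]  acc 0  |  →0  ↓0
  @2  [1,1]  acc 85  |  →2  ↓85
  @2  [2,0]  acc 72  |  →1  ↓72
  @2  [2,1]  acc 0  |  →0  ↓0
  @3  [1,1]  acc 78  |  →3  ↓78
  @3  [2,0]  acc 90  |  →9  ↓90
  @3  [2,1]  acc 86  |  →1  ↓86
  @4  [1,1]  acc 0  |  →0  ↓0
  @4  [2,0]  acc 0  |  →0  ↓0
  @4  [2,1]  acc 87  |  →9  ↓87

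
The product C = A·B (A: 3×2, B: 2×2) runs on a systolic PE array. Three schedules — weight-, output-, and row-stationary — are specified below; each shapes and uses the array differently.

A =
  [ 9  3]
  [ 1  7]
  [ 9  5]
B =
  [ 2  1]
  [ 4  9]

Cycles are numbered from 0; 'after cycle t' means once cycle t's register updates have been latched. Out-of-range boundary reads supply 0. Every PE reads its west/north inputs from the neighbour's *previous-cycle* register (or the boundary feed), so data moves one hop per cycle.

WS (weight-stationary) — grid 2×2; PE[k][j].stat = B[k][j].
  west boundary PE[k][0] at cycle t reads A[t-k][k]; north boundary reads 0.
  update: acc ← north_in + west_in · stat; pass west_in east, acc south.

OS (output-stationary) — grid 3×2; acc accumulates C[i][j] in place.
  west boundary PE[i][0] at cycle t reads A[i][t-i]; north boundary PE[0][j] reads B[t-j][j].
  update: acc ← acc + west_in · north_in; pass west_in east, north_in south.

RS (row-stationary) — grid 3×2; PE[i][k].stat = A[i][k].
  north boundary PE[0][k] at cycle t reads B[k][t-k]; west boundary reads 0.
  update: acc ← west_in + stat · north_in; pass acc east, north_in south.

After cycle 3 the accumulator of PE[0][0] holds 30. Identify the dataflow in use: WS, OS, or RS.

dataflow = OS

— WS: 2×2; PE[0][0] trace:
  c0 r0c0: 18 / 9 / 18
  c1 r0c0: 2 / 1 / 2
  c2 r0c0: 18 / 9 / 18
  c3 r0c0: 0 / 0 / 0
— OS: 3×2; PE[0][0] trace:
  c0 r0c0: 18 / 9 / 2
  c1 r0c0: 30 / 3 / 4
  c2 r0c0: 30 / 0 / 0
  c3 r0c0: 30 / 0 / 0
— RS: 3×2; PE[0][0] trace:
  c0 r0c0: 18 / 18 / 2
  c1 r0c0: 9 / 9 / 1
  c2 r0c0: 0 / 0 / 0
  c3 r0c0: 0 / 0 / 0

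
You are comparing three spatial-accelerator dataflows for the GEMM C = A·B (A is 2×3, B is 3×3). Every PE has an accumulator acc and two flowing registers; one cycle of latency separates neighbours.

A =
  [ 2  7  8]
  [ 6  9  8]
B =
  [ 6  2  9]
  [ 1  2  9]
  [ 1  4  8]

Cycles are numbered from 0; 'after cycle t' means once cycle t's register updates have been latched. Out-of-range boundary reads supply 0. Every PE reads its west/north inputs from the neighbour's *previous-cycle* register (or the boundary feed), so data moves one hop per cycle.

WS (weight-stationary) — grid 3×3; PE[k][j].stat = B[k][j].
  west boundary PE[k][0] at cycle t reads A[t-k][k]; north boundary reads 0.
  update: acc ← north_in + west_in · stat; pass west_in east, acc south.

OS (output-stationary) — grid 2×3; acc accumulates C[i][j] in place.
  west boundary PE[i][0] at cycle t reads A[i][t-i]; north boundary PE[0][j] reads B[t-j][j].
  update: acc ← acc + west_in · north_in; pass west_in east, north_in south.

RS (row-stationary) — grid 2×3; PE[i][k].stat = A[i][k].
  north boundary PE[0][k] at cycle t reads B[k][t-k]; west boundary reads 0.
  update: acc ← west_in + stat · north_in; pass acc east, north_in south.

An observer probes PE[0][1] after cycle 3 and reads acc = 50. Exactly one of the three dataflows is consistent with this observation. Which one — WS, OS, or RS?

WS (3×3 grid), PE[0][1]:
  [0] (0,1) acc=0 (h:0 v:0)
  [1] (0,1) acc=4 (h:2 v:4)
  [2] (0,1) acc=12 (h:6 v:12)
  [3] (0,1) acc=0 (h:0 v:0)
OS (2×3 grid), PE[0][1]:
  [0] (0,1) acc=0 (h:0 v:0)
  [1] (0,1) acc=4 (h:2 v:2)
  [2] (0,1) acc=18 (h:7 v:2)
  [3] (0,1) acc=50 (h:8 v:4)
RS (2×3 grid), PE[0][1]:
  [0] (0,1) acc=0 (h:0 v:0)
  [1] (0,1) acc=19 (h:19 v:1)
  [2] (0,1) acc=18 (h:18 v:2)
  [3] (0,1) acc=81 (h:81 v:9)

dataflow = OS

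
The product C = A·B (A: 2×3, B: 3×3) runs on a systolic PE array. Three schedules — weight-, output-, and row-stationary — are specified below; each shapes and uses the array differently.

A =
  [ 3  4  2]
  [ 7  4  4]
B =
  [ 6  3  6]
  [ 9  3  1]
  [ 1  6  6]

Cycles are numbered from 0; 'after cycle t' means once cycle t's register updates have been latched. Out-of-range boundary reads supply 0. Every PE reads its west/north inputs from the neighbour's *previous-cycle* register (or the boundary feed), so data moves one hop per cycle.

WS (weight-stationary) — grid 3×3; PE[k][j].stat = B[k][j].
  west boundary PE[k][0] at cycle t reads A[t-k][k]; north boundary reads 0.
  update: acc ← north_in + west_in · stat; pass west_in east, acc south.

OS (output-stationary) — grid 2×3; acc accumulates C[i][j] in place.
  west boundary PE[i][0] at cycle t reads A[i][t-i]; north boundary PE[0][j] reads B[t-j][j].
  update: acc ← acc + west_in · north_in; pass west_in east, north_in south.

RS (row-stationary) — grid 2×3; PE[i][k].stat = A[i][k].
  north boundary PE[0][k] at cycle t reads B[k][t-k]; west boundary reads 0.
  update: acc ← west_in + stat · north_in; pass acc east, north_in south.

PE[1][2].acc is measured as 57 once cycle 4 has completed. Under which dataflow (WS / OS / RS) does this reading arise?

Under WS (3×3), PE[1][2]:
  step 0 · PE1,2: acc=0; fwd→0 fwd↓0
  step 1 · PE1,2: acc=0; fwd→0 fwd↓0
  step 2 · PE1,2: acc=0; fwd→0 fwd↓0
  step 3 · PE1,2: acc=22; fwd→4 fwd↓22
  step 4 · PE1,2: acc=46; fwd→4 fwd↓46
Under OS (2×3), PE[1][2]:
  step 0 · PE1,2: acc=0; fwd→0 fwd↓0
  step 1 · PE1,2: acc=0; fwd→0 fwd↓0
  step 2 · PE1,2: acc=0; fwd→0 fwd↓0
  step 3 · PE1,2: acc=42; fwd→7 fwd↓6
  step 4 · PE1,2: acc=46; fwd→4 fwd↓1
Under RS (2×3), PE[1][2]:
  step 0 · PE1,2: acc=0; fwd→0 fwd↓0
  step 1 · PE1,2: acc=0; fwd→0 fwd↓0
  step 2 · PE1,2: acc=0; fwd→0 fwd↓0
  step 3 · PE1,2: acc=82; fwd→82 fwd↓1
  step 4 · PE1,2: acc=57; fwd→57 fwd↓6

dataflow = RS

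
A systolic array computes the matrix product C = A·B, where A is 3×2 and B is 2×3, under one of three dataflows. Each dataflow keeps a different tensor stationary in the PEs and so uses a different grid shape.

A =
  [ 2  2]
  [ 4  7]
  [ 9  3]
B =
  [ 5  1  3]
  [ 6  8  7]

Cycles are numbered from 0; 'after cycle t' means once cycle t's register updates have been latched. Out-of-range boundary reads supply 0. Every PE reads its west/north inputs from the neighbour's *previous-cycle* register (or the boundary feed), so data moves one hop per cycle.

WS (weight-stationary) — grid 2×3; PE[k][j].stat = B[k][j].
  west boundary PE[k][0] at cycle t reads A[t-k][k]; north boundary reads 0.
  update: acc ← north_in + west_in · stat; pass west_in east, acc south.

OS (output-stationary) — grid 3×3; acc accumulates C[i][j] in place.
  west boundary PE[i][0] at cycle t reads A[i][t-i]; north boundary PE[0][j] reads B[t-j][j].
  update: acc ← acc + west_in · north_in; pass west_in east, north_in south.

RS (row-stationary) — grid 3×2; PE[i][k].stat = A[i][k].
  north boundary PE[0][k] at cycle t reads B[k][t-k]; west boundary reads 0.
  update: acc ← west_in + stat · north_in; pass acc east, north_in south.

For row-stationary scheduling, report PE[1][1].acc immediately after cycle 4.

PE[1][1].acc = 61

RS on a 3×2 grid — tracing PE[1][1] and its feeders:
  cycle 0: PE[0][1] → acc 0, east 0, south 0
  cycle 0: PE[1][0] → acc 0, east 0, south 0
  cycle 0: PE[1][1] → acc 0, east 0, south 0
  cycle 1: PE[0][1] → acc 22, east 22, south 6
  cycle 1: PE[1][0] → acc 20, east 20, south 5
  cycle 1: PE[1][1] → acc 0, east 0, south 0
  cycle 2: PE[0][1] → acc 18, east 18, south 8
  cycle 2: PE[1][0] → acc 4, east 4, south 1
  cycle 2: PE[1][1] → acc 62, east 62, south 6
  cycle 3: PE[0][1] → acc 20, east 20, south 7
  cycle 3: PE[1][0] → acc 12, east 12, south 3
  cycle 3: PE[1][1] → acc 60, east 60, south 8
  cycle 4: PE[0][1] → acc 0, east 0, south 0
  cycle 4: PE[1][0] → acc 0, east 0, south 0
  cycle 4: PE[1][1] → acc 61, east 61, south 7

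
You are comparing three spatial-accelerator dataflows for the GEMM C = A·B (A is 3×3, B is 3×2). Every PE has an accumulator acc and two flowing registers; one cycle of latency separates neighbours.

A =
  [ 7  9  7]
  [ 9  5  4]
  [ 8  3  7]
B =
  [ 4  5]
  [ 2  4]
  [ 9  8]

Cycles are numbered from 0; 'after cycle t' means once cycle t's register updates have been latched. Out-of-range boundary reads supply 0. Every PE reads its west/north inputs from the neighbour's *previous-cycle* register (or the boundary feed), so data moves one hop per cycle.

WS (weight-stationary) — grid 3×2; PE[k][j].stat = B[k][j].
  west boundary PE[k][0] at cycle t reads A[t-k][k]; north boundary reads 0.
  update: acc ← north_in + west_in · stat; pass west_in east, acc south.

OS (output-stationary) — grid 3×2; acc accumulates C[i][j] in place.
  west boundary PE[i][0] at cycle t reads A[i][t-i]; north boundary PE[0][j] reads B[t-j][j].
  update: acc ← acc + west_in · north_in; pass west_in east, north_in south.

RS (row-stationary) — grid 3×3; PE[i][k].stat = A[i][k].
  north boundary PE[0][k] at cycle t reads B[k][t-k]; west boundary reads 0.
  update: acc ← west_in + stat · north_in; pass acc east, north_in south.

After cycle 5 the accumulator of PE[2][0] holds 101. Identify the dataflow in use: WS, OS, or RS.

WS [3×2] PE[2][0] across cycles:
  step 0 · PE2,0: acc=0; fwd→0 fwd↓0
  step 1 · PE2,0: acc=0; fwd→0 fwd↓0
  step 2 · PE2,0: acc=109; fwd→7 fwd↓109
  step 3 · PE2,0: acc=82; fwd→4 fwd↓82
  step 4 · PE2,0: acc=101; fwd→7 fwd↓101
  step 5 · PE2,0: acc=0; fwd→0 fwd↓0
OS [3×2] PE[2][0] across cycles:
  step 0 · PE2,0: acc=0; fwd→0 fwd↓0
  step 1 · PE2,0: acc=0; fwd→0 fwd↓0
  step 2 · PE2,0: acc=32; fwd→8 fwd↓4
  step 3 · PE2,0: acc=38; fwd→3 fwd↓2
  step 4 · PE2,0: acc=101; fwd→7 fwd↓9
  step 5 · PE2,0: acc=101; fwd→0 fwd↓0
RS [3×3] PE[2][0] across cycles:
  step 0 · PE2,0: acc=0; fwd→0 fwd↓0
  step 1 · PE2,0: acc=0; fwd→0 fwd↓0
  step 2 · PE2,0: acc=32; fwd→32 fwd↓4
  step 3 · PE2,0: acc=40; fwd→40 fwd↓5
  step 4 · PE2,0: acc=0; fwd→0 fwd↓0
  step 5 · PE2,0: acc=0; fwd→0 fwd↓0

dataflow = OS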